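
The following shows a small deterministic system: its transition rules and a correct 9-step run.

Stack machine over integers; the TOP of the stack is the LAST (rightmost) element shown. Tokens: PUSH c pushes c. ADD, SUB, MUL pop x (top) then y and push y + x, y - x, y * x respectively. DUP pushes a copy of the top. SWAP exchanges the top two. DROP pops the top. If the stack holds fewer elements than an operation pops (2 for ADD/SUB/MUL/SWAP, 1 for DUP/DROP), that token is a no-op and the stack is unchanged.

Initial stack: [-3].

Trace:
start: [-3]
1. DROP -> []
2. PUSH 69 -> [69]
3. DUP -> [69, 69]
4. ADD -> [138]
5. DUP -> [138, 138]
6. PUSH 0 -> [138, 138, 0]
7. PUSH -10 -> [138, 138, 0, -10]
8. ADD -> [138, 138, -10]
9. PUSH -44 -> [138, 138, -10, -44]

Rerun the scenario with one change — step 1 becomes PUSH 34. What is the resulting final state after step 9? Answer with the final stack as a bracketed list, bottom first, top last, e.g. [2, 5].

(re-executing from step 1 with the substitution; state before step 1: [-3])
1. PUSH 34 -> [-3, 34]
2. PUSH 69 -> [-3, 34, 69]
3. DUP -> [-3, 34, 69, 69]
4. ADD -> [-3, 34, 138]
5. DUP -> [-3, 34, 138, 138]
6. PUSH 0 -> [-3, 34, 138, 138, 0]
7. PUSH -10 -> [-3, 34, 138, 138, 0, -10]
8. ADD -> [-3, 34, 138, 138, -10]
9. PUSH -44 -> [-3, 34, 138, 138, -10, -44]

[-3, 34, 138, 138, -10, -44]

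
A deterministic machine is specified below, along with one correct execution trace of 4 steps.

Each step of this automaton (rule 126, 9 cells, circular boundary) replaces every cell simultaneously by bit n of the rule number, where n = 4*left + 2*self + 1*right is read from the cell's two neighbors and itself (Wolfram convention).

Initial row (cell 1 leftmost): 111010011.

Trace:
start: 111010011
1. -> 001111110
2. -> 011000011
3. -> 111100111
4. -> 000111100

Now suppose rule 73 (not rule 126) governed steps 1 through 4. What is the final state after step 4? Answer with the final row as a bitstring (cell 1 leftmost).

(re-executing steps 1..4 under rule 73; state before step 1: 111010011)
1. -> 001000010
2. -> 100011000
3. -> 001011010
4. -> 100011000

100011000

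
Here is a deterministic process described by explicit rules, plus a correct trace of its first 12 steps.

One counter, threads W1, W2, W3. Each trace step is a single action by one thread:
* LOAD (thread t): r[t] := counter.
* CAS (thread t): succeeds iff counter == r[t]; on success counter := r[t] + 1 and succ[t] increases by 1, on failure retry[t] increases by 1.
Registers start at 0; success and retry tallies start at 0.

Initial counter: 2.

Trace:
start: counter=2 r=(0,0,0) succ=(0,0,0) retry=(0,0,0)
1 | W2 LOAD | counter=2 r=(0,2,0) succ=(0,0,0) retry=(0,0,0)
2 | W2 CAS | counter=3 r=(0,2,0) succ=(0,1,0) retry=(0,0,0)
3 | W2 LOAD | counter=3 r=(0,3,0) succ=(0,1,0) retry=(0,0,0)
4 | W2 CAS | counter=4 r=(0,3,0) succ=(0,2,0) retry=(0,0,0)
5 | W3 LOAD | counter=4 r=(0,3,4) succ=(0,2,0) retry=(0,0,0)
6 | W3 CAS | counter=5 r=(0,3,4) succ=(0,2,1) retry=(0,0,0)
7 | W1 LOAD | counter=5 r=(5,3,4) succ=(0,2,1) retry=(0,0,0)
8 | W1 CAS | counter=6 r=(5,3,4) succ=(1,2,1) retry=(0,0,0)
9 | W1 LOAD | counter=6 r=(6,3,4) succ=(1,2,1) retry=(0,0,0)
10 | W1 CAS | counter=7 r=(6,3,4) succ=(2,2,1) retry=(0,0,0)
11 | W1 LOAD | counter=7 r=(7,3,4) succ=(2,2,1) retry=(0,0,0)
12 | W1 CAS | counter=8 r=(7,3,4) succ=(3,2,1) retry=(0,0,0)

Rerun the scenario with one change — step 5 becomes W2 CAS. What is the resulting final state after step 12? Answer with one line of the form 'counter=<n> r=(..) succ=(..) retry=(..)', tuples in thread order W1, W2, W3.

counter=7 r=(6,3,0) succ=(3,2,0) retry=(0,1,1)

(re-executing from step 5 with the substitution; state before step 5: counter=4 r=(0,3,0) succ=(0,2,0) retry=(0,0,0))
5 | W2 CAS | counter=4 r=(0,3,0) succ=(0,2,0) retry=(0,1,0)
6 | W3 CAS | counter=4 r=(0,3,0) succ=(0,2,0) retry=(0,1,1)
7 | W1 LOAD | counter=4 r=(4,3,0) succ=(0,2,0) retry=(0,1,1)
8 | W1 CAS | counter=5 r=(4,3,0) succ=(1,2,0) retry=(0,1,1)
9 | W1 LOAD | counter=5 r=(5,3,0) succ=(1,2,0) retry=(0,1,1)
10 | W1 CAS | counter=6 r=(5,3,0) succ=(2,2,0) retry=(0,1,1)
11 | W1 LOAD | counter=6 r=(6,3,0) succ=(2,2,0) retry=(0,1,1)
12 | W1 CAS | counter=7 r=(6,3,0) succ=(3,2,0) retry=(0,1,1)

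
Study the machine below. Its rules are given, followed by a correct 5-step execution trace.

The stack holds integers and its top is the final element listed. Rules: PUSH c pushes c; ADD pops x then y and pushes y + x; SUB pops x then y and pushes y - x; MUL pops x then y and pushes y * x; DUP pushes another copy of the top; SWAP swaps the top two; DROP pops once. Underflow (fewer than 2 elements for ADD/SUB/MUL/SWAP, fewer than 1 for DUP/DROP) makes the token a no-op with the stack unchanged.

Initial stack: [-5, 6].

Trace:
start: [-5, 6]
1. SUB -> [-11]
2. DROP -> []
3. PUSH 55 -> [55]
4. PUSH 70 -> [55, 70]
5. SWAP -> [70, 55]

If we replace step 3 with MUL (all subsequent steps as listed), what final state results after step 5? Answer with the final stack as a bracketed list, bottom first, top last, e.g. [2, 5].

(re-executing from step 3 with the substitution; state before step 3: [])
3. MUL -> []
4. PUSH 70 -> [70]
5. SWAP -> [70]

[70]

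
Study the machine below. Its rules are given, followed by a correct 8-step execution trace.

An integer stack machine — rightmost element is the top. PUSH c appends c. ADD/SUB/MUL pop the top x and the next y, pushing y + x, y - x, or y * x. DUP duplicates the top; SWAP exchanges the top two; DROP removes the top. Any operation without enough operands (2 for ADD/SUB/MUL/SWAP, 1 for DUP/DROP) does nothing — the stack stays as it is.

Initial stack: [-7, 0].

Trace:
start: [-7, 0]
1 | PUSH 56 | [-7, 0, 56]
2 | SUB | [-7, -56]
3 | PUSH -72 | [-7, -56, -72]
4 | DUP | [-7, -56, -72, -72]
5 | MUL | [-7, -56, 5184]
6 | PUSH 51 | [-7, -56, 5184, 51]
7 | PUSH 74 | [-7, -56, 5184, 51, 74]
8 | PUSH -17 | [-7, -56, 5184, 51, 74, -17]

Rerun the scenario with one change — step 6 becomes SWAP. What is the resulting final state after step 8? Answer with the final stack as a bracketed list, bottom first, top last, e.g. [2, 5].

[-7, 5184, -56, 74, -17]

(re-executing from step 6 with the substitution; state before step 6: [-7, -56, 5184])
6 | SWAP | [-7, 5184, -56]
7 | PUSH 74 | [-7, 5184, -56, 74]
8 | PUSH -17 | [-7, 5184, -56, 74, -17]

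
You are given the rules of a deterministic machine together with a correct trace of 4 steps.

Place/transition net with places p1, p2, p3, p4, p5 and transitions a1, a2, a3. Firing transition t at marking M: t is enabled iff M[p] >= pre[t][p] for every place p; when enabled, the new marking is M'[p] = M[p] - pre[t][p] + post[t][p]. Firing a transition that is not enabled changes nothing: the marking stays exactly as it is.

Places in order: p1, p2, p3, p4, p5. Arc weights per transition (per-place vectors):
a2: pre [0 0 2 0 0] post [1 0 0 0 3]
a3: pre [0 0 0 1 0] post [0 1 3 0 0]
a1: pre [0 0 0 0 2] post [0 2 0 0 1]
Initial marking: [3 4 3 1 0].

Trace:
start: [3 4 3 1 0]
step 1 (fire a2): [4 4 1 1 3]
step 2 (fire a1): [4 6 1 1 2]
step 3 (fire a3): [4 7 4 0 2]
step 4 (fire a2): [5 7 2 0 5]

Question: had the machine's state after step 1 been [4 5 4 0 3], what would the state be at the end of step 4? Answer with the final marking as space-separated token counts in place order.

state after step 1 := [4 5 4 0 3]
step 2 (fire a1): [4 7 4 0 2]
step 3 (fire a3): [4 7 4 0 2]
step 4 (fire a2): [5 7 2 0 5]

5 7 2 0 5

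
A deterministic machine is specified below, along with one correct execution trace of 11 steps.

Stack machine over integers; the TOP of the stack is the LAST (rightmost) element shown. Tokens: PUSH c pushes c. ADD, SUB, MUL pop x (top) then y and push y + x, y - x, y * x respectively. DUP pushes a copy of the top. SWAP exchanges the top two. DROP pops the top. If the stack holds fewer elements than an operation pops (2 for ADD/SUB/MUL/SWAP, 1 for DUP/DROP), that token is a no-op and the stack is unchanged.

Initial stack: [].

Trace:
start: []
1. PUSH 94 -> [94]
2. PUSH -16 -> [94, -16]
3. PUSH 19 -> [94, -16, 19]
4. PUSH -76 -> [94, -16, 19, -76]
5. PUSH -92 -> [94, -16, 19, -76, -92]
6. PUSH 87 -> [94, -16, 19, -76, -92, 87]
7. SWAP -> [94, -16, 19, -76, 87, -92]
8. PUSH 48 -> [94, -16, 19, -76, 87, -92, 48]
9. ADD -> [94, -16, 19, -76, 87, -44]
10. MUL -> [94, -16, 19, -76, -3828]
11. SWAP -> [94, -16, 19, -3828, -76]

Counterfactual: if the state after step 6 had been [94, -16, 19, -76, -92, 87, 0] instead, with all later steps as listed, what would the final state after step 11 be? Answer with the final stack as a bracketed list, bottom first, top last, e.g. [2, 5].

state after step 6 := [94, -16, 19, -76, -92, 87, 0]
7. SWAP -> [94, -16, 19, -76, -92, 0, 87]
8. PUSH 48 -> [94, -16, 19, -76, -92, 0, 87, 48]
9. ADD -> [94, -16, 19, -76, -92, 0, 135]
10. MUL -> [94, -16, 19, -76, -92, 0]
11. SWAP -> [94, -16, 19, -76, 0, -92]

[94, -16, 19, -76, 0, -92]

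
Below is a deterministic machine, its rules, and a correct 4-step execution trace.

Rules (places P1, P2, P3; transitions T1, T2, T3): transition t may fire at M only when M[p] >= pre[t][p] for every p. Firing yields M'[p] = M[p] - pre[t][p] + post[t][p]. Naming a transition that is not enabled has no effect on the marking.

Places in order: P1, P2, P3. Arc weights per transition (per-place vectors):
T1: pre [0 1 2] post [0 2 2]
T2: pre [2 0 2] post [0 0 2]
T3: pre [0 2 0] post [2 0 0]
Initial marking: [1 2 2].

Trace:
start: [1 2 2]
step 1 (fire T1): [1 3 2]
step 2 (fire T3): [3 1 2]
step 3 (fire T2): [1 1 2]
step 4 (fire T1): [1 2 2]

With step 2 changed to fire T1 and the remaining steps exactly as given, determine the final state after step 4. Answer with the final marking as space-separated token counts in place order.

1 5 2

(re-executing from step 2 with the substitution; state before step 2: [1 3 2])
step 2 (fire T1): [1 4 2]
step 3 (fire T2): [1 4 2]
step 4 (fire T1): [1 5 2]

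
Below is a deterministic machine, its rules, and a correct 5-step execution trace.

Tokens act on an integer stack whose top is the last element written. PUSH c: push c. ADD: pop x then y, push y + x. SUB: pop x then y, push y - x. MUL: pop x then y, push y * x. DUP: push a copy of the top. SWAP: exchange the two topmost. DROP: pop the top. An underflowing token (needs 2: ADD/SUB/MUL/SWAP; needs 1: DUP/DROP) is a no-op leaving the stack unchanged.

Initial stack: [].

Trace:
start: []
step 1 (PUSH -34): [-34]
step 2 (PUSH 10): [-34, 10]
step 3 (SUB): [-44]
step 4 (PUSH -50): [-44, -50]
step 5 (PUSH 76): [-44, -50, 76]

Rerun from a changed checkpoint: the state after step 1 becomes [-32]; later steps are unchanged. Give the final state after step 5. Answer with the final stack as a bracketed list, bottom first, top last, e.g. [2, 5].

state after step 1 := [-32]
step 2 (PUSH 10): [-32, 10]
step 3 (SUB): [-42]
step 4 (PUSH -50): [-42, -50]
step 5 (PUSH 76): [-42, -50, 76]

[-42, -50, 76]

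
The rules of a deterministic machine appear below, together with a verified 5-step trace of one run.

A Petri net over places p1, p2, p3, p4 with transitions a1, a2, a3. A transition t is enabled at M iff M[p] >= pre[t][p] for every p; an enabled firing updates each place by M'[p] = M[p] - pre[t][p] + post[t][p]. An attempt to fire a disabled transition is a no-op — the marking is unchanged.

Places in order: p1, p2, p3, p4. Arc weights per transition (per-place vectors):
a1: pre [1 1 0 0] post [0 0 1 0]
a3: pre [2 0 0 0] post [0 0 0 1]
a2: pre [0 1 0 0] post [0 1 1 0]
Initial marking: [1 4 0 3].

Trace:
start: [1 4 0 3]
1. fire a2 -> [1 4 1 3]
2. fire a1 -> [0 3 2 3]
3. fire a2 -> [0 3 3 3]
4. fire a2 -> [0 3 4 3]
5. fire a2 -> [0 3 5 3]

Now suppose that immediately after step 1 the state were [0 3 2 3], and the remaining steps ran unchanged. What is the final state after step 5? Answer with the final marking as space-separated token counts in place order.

0 3 5 3

state after step 1 := [0 3 2 3]
2. fire a1 -> [0 3 2 3]
3. fire a2 -> [0 3 3 3]
4. fire a2 -> [0 3 4 3]
5. fire a2 -> [0 3 5 3]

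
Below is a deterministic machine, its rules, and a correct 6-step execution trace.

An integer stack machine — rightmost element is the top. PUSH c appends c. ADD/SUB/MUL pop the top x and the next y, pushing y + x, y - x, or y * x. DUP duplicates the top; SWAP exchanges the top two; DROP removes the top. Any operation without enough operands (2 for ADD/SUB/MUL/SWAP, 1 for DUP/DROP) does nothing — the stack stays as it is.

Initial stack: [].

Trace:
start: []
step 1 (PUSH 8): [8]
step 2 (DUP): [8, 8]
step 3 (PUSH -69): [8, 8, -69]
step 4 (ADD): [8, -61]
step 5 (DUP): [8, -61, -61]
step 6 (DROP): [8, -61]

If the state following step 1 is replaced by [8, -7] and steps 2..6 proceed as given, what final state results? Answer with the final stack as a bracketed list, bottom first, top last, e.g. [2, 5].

[8, -7, -76]

state after step 1 := [8, -7]
step 2 (DUP): [8, -7, -7]
step 3 (PUSH -69): [8, -7, -7, -69]
step 4 (ADD): [8, -7, -76]
step 5 (DUP): [8, -7, -76, -76]
step 6 (DROP): [8, -7, -76]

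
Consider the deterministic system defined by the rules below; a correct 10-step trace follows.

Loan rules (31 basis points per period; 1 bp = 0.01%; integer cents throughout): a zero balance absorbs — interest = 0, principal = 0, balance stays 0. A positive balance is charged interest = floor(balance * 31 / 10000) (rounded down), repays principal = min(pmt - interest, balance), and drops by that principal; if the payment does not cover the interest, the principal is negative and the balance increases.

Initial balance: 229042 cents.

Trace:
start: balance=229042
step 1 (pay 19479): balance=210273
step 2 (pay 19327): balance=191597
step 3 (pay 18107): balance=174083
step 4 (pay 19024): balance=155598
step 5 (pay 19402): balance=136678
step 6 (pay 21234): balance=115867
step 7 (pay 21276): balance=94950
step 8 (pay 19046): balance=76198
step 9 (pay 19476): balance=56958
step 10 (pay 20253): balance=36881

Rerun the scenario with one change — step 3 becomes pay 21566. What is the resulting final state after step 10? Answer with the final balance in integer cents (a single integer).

(re-executing from step 3 with the substitution; state before step 3: balance=191597)
step 3 (pay 21566): balance=170624
step 4 (pay 19024): balance=152128
step 5 (pay 19402): balance=133197
step 6 (pay 21234): balance=112375
step 7 (pay 21276): balance=91447
step 8 (pay 19046): balance=72684
step 9 (pay 19476): balance=53433
step 10 (pay 20253): balance=33345

33345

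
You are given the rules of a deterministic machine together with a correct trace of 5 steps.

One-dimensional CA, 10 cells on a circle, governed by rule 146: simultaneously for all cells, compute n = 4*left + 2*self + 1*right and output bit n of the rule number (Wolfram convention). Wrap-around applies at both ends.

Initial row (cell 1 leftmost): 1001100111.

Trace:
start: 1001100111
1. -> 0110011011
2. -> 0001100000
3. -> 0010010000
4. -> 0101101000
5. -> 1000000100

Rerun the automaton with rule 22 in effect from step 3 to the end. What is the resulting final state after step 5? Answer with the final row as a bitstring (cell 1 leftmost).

1000000100

(re-executing steps 3..5 under rule 22; state before step 3: 0001100000)
3. -> 0010010000
4. -> 0111111000
5. -> 1000000100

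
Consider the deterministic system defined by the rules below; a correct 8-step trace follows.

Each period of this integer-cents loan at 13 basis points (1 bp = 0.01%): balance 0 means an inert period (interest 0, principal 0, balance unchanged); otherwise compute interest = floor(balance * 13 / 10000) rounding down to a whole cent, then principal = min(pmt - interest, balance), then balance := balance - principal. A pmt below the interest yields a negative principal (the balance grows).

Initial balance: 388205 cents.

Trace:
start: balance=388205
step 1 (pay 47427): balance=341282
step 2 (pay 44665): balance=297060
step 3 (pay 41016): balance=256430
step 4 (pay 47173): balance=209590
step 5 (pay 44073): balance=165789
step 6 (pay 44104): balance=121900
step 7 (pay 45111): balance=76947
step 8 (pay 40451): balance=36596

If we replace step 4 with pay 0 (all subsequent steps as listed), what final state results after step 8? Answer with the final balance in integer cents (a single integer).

84013

(re-executing from step 4 with the substitution; state before step 4: balance=256430)
step 4 (pay 0): balance=256763
step 5 (pay 44073): balance=213023
step 6 (pay 44104): balance=169195
step 7 (pay 45111): balance=124303
step 8 (pay 40451): balance=84013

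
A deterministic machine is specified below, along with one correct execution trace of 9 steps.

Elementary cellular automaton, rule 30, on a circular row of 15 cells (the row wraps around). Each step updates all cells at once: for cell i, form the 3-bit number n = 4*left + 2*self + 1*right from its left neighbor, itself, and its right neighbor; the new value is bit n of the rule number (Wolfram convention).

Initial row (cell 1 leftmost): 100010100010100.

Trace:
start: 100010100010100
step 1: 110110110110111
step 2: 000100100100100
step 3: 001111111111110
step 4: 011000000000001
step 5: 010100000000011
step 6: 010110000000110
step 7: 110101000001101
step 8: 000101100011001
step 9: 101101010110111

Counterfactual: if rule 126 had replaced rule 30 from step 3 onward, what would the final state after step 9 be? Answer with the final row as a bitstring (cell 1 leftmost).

(re-executing steps 3..9 under rule 126; state before step 3: 000100100100100)
step 3: 001111111111110
step 4: 011000000000011
step 5: 111100000000111
step 6: 000110000001100
step 7: 001111000011110
step 8: 011001100110011
step 9: 111111111111111

111111111111111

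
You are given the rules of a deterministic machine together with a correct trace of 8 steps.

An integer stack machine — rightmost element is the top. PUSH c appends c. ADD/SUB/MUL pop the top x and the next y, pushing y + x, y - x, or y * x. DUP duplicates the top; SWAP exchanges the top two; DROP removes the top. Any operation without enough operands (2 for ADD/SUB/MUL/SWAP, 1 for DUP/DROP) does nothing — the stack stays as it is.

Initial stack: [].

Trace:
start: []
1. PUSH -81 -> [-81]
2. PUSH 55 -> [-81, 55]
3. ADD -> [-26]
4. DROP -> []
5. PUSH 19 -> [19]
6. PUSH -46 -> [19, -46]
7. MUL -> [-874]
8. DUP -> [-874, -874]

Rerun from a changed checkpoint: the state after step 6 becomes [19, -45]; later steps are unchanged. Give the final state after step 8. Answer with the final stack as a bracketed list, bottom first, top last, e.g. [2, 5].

[-855, -855]

state after step 6 := [19, -45]
7. MUL -> [-855]
8. DUP -> [-855, -855]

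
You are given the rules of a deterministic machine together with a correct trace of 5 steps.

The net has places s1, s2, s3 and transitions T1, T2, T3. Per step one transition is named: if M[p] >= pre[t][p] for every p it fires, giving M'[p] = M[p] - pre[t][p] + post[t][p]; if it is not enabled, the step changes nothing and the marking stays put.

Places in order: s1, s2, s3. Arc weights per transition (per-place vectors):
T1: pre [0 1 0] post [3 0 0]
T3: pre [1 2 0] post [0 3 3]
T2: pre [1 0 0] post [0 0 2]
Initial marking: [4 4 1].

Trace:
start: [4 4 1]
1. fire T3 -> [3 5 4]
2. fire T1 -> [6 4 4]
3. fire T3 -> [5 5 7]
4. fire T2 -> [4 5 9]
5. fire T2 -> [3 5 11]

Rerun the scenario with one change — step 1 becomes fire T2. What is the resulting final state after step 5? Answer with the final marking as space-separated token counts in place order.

3 4 10

(re-executing from step 1 with the substitution; state before step 1: [4 4 1])
1. fire T2 -> [3 4 3]
2. fire T1 -> [6 3 3]
3. fire T3 -> [5 4 6]
4. fire T2 -> [4 4 8]
5. fire T2 -> [3 4 10]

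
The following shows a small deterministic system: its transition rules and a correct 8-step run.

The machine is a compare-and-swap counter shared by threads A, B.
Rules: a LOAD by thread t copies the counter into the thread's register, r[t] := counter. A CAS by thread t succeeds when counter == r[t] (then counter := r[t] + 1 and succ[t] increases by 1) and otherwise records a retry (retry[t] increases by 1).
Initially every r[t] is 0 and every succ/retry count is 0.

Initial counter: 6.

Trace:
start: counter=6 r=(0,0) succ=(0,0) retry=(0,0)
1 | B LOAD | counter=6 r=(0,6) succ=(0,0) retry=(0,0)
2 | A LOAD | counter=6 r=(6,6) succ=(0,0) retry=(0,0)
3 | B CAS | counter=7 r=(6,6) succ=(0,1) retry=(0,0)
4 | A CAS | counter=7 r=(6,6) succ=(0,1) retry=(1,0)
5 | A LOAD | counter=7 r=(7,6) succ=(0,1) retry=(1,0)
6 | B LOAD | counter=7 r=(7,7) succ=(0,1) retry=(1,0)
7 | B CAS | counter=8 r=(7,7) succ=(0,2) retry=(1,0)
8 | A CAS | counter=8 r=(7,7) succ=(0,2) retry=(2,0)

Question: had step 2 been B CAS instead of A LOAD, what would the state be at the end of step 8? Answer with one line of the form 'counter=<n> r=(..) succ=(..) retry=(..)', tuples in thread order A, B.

counter=8 r=(7,7) succ=(0,2) retry=(2,1)

(re-executing from step 2 with the substitution; state before step 2: counter=6 r=(0,6) succ=(0,0) retry=(0,0))
2 | B CAS | counter=7 r=(0,6) succ=(0,1) retry=(0,0)
3 | B CAS | counter=7 r=(0,6) succ=(0,1) retry=(0,1)
4 | A CAS | counter=7 r=(0,6) succ=(0,1) retry=(1,1)
5 | A LOAD | counter=7 r=(7,6) succ=(0,1) retry=(1,1)
6 | B LOAD | counter=7 r=(7,7) succ=(0,1) retry=(1,1)
7 | B CAS | counter=8 r=(7,7) succ=(0,2) retry=(1,1)
8 | A CAS | counter=8 r=(7,7) succ=(0,2) retry=(2,1)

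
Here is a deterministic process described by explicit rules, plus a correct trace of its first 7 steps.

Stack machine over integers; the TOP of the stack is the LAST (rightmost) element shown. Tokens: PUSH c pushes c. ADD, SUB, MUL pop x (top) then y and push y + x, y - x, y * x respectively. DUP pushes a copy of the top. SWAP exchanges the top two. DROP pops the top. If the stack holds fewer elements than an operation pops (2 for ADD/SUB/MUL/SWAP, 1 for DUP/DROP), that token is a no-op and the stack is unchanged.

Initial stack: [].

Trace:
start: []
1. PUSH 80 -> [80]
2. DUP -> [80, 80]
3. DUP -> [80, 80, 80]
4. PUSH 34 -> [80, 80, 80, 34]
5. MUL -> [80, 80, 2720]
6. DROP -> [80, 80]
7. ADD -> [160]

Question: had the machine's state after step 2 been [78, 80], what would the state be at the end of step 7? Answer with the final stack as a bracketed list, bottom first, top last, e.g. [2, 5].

[158]

state after step 2 := [78, 80]
3. DUP -> [78, 80, 80]
4. PUSH 34 -> [78, 80, 80, 34]
5. MUL -> [78, 80, 2720]
6. DROP -> [78, 80]
7. ADD -> [158]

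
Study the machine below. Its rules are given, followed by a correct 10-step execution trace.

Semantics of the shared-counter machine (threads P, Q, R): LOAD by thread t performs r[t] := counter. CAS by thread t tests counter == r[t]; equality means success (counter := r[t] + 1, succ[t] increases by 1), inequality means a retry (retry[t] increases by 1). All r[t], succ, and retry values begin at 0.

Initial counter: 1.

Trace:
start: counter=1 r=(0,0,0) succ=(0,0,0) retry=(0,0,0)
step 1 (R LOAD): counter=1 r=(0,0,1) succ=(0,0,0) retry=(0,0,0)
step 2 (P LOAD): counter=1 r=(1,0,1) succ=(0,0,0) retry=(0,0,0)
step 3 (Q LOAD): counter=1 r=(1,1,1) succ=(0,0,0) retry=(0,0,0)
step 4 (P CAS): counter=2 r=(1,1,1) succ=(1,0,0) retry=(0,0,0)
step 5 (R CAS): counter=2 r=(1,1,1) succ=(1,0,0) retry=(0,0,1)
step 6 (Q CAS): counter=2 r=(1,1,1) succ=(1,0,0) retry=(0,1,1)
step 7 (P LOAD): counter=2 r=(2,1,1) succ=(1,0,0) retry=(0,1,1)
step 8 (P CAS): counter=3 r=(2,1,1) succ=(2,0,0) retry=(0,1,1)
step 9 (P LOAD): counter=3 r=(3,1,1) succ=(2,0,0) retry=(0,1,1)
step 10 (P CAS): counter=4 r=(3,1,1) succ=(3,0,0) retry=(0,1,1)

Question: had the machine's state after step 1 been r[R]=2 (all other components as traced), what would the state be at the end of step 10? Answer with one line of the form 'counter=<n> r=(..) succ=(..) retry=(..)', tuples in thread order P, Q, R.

state after step 1 := counter=1 r=(0,0,2) succ=(0,0,0) retry=(0,0,0)
step 2 (P LOAD): counter=1 r=(1,0,2) succ=(0,0,0) retry=(0,0,0)
step 3 (Q LOAD): counter=1 r=(1,1,2) succ=(0,0,0) retry=(0,0,0)
step 4 (P CAS): counter=2 r=(1,1,2) succ=(1,0,0) retry=(0,0,0)
step 5 (R CAS): counter=3 r=(1,1,2) succ=(1,0,1) retry=(0,0,0)
step 6 (Q CAS): counter=3 r=(1,1,2) succ=(1,0,1) retry=(0,1,0)
step 7 (P LOAD): counter=3 r=(3,1,2) succ=(1,0,1) retry=(0,1,0)
step 8 (P CAS): counter=4 r=(3,1,2) succ=(2,0,1) retry=(0,1,0)
step 9 (P LOAD): counter=4 r=(4,1,2) succ=(2,0,1) retry=(0,1,0)
step 10 (P CAS): counter=5 r=(4,1,2) succ=(3,0,1) retry=(0,1,0)

counter=5 r=(4,1,2) succ=(3,0,1) retry=(0,1,0)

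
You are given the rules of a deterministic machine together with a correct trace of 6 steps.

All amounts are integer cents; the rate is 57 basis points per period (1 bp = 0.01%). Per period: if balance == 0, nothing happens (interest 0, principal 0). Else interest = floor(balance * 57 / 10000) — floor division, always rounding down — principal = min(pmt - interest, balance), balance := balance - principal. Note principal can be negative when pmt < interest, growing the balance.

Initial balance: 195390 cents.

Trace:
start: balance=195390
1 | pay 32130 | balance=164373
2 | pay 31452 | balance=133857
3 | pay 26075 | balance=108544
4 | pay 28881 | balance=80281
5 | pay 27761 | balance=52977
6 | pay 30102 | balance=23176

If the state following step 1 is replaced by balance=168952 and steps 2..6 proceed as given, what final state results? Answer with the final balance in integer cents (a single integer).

state after step 1 := balance=168952
2 | pay 31452 | balance=138463
3 | pay 26075 | balance=113177
4 | pay 28881 | balance=84941
5 | pay 27761 | balance=57664
6 | pay 30102 | balance=27890

27890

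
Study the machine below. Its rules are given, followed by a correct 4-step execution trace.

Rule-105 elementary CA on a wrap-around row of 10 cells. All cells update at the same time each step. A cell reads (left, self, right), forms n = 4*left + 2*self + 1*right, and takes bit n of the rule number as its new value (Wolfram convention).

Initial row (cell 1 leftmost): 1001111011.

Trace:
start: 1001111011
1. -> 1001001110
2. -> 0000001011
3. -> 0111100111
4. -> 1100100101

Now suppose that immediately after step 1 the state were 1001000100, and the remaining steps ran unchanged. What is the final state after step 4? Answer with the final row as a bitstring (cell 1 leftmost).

0001010100

state after step 1 := 1001000100
2. -> 0000010000
3. -> 1111000111
4. -> 0001010100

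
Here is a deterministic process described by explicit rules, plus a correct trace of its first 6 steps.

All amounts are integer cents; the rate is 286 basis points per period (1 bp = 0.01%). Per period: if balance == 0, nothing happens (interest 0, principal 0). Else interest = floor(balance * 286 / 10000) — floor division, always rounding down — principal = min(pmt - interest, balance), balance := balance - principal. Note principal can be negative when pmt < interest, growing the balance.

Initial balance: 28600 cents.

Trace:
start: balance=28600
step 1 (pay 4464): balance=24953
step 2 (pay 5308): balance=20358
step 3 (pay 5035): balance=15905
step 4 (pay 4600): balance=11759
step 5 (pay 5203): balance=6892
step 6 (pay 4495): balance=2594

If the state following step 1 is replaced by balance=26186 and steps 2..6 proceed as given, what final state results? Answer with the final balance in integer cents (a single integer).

state after step 1 := balance=26186
step 2 (pay 5308): balance=21626
step 3 (pay 5035): balance=17209
step 4 (pay 4600): balance=13101
step 5 (pay 5203): balance=8272
step 6 (pay 4495): balance=4013

4013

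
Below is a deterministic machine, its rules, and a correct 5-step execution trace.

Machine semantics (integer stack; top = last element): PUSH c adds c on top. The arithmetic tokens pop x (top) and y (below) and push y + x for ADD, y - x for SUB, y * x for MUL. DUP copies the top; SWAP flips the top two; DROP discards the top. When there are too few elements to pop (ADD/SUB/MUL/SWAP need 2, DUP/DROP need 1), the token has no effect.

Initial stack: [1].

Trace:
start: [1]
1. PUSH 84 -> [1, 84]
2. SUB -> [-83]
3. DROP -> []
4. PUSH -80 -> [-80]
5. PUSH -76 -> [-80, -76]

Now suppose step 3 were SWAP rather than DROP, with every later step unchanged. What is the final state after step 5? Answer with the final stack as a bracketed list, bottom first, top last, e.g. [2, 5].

(re-executing from step 3 with the substitution; state before step 3: [-83])
3. SWAP -> [-83]
4. PUSH -80 -> [-83, -80]
5. PUSH -76 -> [-83, -80, -76]

[-83, -80, -76]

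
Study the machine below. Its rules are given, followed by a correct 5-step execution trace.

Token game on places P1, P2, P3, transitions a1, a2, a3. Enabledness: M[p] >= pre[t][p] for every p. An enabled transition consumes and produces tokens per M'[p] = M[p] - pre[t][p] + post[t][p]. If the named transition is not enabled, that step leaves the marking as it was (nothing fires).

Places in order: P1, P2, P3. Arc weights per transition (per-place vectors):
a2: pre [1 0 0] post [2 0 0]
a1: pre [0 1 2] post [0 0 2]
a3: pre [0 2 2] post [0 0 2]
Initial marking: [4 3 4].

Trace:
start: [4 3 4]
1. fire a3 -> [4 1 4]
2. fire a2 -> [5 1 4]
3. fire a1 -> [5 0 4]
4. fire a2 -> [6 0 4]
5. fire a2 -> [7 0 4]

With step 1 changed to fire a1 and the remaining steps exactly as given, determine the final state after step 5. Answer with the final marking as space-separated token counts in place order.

7 1 4

(re-executing from step 1 with the substitution; state before step 1: [4 3 4])
1. fire a1 -> [4 2 4]
2. fire a2 -> [5 2 4]
3. fire a1 -> [5 1 4]
4. fire a2 -> [6 1 4]
5. fire a2 -> [7 1 4]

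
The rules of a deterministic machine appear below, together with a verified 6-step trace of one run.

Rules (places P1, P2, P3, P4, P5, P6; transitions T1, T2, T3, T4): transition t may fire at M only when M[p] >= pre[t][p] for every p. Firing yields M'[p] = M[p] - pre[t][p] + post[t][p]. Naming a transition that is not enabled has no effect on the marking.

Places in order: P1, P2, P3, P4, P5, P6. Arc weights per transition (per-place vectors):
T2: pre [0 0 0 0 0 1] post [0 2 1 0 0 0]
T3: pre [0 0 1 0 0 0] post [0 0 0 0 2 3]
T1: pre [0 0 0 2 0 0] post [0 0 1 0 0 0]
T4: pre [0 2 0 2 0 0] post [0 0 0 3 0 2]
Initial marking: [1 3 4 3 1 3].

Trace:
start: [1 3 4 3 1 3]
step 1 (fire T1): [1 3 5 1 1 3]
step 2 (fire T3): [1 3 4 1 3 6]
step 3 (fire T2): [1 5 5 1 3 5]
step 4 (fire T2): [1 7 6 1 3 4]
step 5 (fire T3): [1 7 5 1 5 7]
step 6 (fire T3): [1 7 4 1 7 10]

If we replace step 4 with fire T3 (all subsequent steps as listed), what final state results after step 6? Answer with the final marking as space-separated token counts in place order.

1 5 2 1 9 14

(re-executing from step 4 with the substitution; state before step 4: [1 5 5 1 3 5])
step 4 (fire T3): [1 5 4 1 5 8]
step 5 (fire T3): [1 5 3 1 7 11]
step 6 (fire T3): [1 5 2 1 9 14]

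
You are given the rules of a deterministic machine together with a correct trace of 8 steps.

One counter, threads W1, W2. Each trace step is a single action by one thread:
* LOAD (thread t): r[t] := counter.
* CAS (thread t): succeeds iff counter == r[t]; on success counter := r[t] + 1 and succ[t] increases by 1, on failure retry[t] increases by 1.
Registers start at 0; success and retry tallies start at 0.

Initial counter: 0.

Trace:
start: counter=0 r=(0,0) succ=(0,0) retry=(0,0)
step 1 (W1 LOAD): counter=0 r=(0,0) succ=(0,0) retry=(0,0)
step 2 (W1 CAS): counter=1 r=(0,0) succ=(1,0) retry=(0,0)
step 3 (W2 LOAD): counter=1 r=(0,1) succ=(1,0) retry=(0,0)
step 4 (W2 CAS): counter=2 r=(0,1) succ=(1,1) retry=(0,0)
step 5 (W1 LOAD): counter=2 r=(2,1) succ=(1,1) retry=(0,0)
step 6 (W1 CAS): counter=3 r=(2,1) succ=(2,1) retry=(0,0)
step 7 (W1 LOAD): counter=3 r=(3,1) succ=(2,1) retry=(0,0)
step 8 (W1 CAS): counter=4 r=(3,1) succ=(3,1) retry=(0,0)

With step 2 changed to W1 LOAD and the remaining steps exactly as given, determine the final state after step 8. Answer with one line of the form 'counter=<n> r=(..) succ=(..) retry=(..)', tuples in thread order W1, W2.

(re-executing from step 2 with the substitution; state before step 2: counter=0 r=(0,0) succ=(0,0) retry=(0,0))
step 2 (W1 LOAD): counter=0 r=(0,0) succ=(0,0) retry=(0,0)
step 3 (W2 LOAD): counter=0 r=(0,0) succ=(0,0) retry=(0,0)
step 4 (W2 CAS): counter=1 r=(0,0) succ=(0,1) retry=(0,0)
step 5 (W1 LOAD): counter=1 r=(1,0) succ=(0,1) retry=(0,0)
step 6 (W1 CAS): counter=2 r=(1,0) succ=(1,1) retry=(0,0)
step 7 (W1 LOAD): counter=2 r=(2,0) succ=(1,1) retry=(0,0)
step 8 (W1 CAS): counter=3 r=(2,0) succ=(2,1) retry=(0,0)

counter=3 r=(2,0) succ=(2,1) retry=(0,0)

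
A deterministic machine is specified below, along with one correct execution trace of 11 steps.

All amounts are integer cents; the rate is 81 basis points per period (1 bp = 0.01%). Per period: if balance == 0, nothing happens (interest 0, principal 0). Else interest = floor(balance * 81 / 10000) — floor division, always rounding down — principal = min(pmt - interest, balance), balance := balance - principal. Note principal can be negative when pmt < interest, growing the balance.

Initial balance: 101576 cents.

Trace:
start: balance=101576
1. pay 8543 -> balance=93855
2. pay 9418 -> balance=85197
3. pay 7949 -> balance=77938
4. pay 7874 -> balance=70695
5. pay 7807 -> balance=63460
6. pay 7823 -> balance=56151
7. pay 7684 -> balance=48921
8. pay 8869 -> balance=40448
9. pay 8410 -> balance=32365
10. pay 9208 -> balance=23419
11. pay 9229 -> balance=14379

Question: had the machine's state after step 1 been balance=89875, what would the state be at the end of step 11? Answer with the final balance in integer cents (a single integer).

state after step 1 := balance=89875
2. pay 9418 -> balance=81184
3. pay 7949 -> balance=73892
4. pay 7874 -> balance=66616
5. pay 7807 -> balance=59348
6. pay 7823 -> balance=52005
7. pay 7684 -> balance=44742
8. pay 8869 -> balance=36235
9. pay 8410 -> balance=28118
10. pay 9208 -> balance=19137
11. pay 9229 -> balance=10063

10063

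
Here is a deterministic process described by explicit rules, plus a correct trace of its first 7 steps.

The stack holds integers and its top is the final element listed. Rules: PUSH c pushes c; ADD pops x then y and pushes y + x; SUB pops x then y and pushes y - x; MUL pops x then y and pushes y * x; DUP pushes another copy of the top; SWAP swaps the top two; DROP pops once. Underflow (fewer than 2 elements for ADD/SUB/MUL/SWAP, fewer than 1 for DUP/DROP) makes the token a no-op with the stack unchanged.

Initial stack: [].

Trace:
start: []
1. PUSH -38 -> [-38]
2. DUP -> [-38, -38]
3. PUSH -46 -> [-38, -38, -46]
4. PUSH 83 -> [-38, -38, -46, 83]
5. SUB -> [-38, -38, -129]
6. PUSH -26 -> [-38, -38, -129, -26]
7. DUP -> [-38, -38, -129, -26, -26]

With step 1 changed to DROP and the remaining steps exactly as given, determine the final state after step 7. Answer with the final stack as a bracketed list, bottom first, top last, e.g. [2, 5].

(re-executing from step 1 with the substitution; state before step 1: [])
1. DROP -> []
2. DUP -> []
3. PUSH -46 -> [-46]
4. PUSH 83 -> [-46, 83]
5. SUB -> [-129]
6. PUSH -26 -> [-129, -26]
7. DUP -> [-129, -26, -26]

[-129, -26, -26]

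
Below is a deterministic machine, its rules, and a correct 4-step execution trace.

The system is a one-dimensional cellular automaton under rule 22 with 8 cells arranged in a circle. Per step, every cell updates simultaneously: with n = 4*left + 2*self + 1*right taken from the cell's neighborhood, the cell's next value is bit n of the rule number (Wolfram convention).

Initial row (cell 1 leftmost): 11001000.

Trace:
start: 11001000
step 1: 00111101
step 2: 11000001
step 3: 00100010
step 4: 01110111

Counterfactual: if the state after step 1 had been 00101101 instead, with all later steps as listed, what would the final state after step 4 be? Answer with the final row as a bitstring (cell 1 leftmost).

state after step 1 := 00101101
step 2: 11100001
step 3: 00010010
step 4: 00111111

00111111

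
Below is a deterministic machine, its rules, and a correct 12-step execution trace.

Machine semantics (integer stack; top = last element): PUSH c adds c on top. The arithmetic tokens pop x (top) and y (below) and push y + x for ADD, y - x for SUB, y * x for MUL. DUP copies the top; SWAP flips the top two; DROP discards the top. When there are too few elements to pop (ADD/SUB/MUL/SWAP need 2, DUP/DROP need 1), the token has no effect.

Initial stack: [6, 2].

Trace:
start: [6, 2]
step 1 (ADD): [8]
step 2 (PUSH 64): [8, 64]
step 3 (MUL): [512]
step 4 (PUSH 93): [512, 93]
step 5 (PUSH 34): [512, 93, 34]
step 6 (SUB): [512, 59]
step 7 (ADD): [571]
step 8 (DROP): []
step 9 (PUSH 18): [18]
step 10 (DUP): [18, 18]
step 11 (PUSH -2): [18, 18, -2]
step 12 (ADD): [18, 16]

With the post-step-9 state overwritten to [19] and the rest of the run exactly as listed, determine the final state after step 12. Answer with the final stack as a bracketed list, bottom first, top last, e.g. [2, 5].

[19, 17]

state after step 9 := [19]
step 10 (DUP): [19, 19]
step 11 (PUSH -2): [19, 19, -2]
step 12 (ADD): [19, 17]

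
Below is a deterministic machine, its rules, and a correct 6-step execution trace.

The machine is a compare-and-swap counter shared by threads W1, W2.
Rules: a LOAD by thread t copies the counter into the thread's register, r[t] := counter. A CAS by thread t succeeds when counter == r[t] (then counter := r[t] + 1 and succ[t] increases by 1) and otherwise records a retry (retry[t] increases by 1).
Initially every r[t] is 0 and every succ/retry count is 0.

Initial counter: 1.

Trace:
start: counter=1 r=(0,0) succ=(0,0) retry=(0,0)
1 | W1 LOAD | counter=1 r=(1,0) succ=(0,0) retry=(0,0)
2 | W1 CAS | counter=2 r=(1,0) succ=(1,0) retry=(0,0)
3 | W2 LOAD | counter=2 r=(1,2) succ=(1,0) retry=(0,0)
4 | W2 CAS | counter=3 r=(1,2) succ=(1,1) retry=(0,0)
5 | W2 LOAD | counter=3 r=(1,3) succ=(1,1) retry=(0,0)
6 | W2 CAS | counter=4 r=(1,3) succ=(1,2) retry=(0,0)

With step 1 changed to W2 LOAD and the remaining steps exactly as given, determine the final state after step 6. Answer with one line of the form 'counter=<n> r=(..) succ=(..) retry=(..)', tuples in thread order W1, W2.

counter=3 r=(0,2) succ=(0,2) retry=(1,0)

(re-executing from step 1 with the substitution; state before step 1: counter=1 r=(0,0) succ=(0,0) retry=(0,0))
1 | W2 LOAD | counter=1 r=(0,1) succ=(0,0) retry=(0,0)
2 | W1 CAS | counter=1 r=(0,1) succ=(0,0) retry=(1,0)
3 | W2 LOAD | counter=1 r=(0,1) succ=(0,0) retry=(1,0)
4 | W2 CAS | counter=2 r=(0,1) succ=(0,1) retry=(1,0)
5 | W2 LOAD | counter=2 r=(0,2) succ=(0,1) retry=(1,0)
6 | W2 CAS | counter=3 r=(0,2) succ=(0,2) retry=(1,0)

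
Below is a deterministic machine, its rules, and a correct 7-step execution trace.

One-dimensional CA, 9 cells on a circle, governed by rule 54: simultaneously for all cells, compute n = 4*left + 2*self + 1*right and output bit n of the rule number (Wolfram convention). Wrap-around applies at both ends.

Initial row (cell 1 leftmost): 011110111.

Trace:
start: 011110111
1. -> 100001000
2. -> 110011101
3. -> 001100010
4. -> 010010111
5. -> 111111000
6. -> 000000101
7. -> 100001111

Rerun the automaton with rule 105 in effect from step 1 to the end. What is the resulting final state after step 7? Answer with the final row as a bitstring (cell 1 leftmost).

001100101

(re-executing steps 1..7 under rule 105; state before step 1: 011110111)
1. -> 110011101
2. -> 010010111
3. -> 100001101
4. -> 101101111
5. -> 111111000
6. -> 100001010
7. -> 001100101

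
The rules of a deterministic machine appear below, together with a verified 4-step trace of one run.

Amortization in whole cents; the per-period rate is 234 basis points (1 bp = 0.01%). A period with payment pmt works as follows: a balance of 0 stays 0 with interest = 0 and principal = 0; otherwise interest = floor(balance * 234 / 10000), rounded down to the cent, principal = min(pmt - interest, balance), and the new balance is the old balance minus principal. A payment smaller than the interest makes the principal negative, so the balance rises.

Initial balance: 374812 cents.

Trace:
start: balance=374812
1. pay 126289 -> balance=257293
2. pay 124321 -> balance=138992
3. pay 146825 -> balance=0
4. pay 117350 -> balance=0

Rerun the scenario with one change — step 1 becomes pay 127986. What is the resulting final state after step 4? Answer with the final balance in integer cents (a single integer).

0

(re-executing from step 1 with the substitution; state before step 1: balance=374812)
1. pay 127986 -> balance=255596
2. pay 124321 -> balance=137255
3. pay 146825 -> balance=0
4. pay 117350 -> balance=0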